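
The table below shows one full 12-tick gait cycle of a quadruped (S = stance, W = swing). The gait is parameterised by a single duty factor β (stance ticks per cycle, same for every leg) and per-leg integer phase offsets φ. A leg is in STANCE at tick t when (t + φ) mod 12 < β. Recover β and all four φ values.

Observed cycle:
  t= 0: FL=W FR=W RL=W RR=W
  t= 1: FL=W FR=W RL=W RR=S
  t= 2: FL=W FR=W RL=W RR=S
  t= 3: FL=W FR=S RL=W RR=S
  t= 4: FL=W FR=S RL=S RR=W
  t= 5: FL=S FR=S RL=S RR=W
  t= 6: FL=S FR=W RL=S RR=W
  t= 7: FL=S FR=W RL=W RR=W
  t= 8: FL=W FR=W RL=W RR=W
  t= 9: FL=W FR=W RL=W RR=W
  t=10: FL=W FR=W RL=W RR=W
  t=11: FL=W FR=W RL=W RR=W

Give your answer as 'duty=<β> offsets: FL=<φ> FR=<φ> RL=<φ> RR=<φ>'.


duty β = stance ticks per leg = 3
FL: stance ticks = 3; W→S at t=5 → φ=7
FR: stance ticks = 3; W→S at t=3 → φ=9
RL: stance ticks = 3; W→S at t=4 → φ=8
RR: stance ticks = 3; W→S at t=1 → φ=11

duty=3 offsets: FL=7 FR=9 RL=8 RR=11


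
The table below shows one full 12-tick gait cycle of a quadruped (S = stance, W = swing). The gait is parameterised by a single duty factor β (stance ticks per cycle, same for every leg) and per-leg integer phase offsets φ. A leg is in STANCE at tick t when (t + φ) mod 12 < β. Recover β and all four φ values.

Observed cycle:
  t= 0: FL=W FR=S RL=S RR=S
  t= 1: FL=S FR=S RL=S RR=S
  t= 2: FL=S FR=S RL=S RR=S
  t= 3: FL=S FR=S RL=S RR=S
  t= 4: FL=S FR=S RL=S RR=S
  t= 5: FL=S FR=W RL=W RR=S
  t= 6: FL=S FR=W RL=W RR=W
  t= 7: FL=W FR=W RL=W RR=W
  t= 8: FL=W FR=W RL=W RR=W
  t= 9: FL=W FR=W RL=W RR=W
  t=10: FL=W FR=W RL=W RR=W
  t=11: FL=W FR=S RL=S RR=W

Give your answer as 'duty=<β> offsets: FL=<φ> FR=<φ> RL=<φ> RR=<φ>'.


duty β = stance ticks per leg = 6
FL: stance ticks = 6; W→S at t=1 → φ=11
FR: stance ticks = 6; W→S at t=11 → φ=1
RL: stance ticks = 6; W→S at t=11 → φ=1
RR: stance ticks = 6; W→S at t=0 → φ=0

duty=6 offsets: FL=11 FR=1 RL=1 RR=0


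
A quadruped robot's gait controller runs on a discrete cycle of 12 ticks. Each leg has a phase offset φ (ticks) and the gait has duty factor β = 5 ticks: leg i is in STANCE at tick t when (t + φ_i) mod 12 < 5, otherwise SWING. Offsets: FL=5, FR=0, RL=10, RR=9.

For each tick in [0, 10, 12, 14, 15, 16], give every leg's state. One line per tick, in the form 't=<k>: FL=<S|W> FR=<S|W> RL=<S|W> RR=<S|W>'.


t=0: phase=(5,0,10,9) vs β=5 → FL=W FR=S RL=W RR=W
t=10: phase=(3,10,8,7) vs β=5 → FL=S FR=W RL=W RR=W
t=12: phase=(5,0,10,9) vs β=5 → FL=W FR=S RL=W RR=W
t=14: phase=(7,2,0,11) vs β=5 → FL=W FR=S RL=S RR=W
t=15: phase=(8,3,1,0) vs β=5 → FL=W FR=S RL=S RR=S
t=16: phase=(9,4,2,1) vs β=5 → FL=W FR=S RL=S RR=S

t=0: FL=W FR=S RL=W RR=W
t=10: FL=S FR=W RL=W RR=W
t=12: FL=W FR=S RL=W RR=W
t=14: FL=W FR=S RL=S RR=W
t=15: FL=W FR=S RL=S RR=S
t=16: FL=W FR=S RL=S RR=S


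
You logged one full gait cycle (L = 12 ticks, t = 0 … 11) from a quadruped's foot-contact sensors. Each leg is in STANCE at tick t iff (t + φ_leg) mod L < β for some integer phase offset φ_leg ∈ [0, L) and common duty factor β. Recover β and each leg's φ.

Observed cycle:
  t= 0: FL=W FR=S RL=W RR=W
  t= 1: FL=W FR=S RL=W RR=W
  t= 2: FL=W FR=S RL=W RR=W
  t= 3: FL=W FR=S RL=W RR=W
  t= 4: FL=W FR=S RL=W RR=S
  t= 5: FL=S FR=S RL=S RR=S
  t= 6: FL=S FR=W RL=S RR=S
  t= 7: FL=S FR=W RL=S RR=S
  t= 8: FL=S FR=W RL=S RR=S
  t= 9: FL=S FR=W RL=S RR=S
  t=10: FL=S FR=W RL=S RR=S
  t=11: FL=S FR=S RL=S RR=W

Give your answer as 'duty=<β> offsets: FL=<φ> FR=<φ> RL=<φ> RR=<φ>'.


duty β = stance ticks per leg = 7
FL: stance ticks = 7; W→S at t=5 → φ=7
FR: stance ticks = 7; W→S at t=11 → φ=1
RL: stance ticks = 7; W→S at t=5 → φ=7
RR: stance ticks = 7; W→S at t=4 → φ=8

duty=7 offsets: FL=7 FR=1 RL=7 RR=8


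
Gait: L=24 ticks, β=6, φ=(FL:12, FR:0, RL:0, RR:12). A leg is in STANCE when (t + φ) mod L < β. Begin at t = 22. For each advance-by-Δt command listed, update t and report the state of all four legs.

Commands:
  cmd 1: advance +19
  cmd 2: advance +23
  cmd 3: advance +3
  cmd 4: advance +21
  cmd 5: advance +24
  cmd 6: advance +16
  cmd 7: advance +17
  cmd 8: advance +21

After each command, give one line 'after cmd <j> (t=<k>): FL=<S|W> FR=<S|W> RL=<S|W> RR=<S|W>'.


after cmd 1 (t=41): FL=S FR=W RL=W RR=S
after cmd 2 (t=64): FL=S FR=W RL=W RR=S
after cmd 3 (t=67): FL=W FR=W RL=W RR=W
after cmd 4 (t=88): FL=S FR=W RL=W RR=S
after cmd 5 (t=112): FL=S FR=W RL=W RR=S
after cmd 6 (t=128): FL=W FR=W RL=W RR=W
after cmd 7 (t=145): FL=W FR=S RL=S RR=W
after cmd 8 (t=166): FL=W FR=W RL=W RR=W

start t=22: FL=W FR=W RL=W RR=W
cmd 1: advance +19 → t=41, phase=(5,17,17,5) → FL=S FR=W RL=W RR=S
cmd 2: advance +23 → t=64, phase=(4,16,16,4) → FL=S FR=W RL=W RR=S
cmd 3: advance +3 → t=67, phase=(7,19,19,7) → FL=W FR=W RL=W RR=W
cmd 4: advance +21 → t=88, phase=(4,16,16,4) → FL=S FR=W RL=W RR=S
cmd 5: advance +24 → t=112, phase=(4,16,16,4) → FL=S FR=W RL=W RR=S
cmd 6: advance +16 → t=128, phase=(20,8,8,20) → FL=W FR=W RL=W RR=W
cmd 7: advance +17 → t=145, phase=(13,1,1,13) → FL=W FR=S RL=S RR=W
cmd 8: advance +21 → t=166, phase=(10,22,22,10) → FL=W FR=W RL=W RR=W


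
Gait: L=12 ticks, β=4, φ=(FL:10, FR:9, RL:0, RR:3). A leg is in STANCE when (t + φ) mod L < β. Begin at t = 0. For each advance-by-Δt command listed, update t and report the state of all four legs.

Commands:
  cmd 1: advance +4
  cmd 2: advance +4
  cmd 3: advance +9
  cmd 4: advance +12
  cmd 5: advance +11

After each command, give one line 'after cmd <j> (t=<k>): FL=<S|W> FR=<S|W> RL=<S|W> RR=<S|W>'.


start t=0: FL=W FR=W RL=S RR=S
cmd 1: advance +4 → t=4, phase=(2,1,4,7) → FL=S FR=S RL=W RR=W
cmd 2: advance +4 → t=8, phase=(6,5,8,11) → FL=W FR=W RL=W RR=W
cmd 3: advance +9 → t=17, phase=(3,2,5,8) → FL=S FR=S RL=W RR=W
cmd 4: advance +12 → t=29, phase=(3,2,5,8) → FL=S FR=S RL=W RR=W
cmd 5: advance +11 → t=40, phase=(2,1,4,7) → FL=S FR=S RL=W RR=W

after cmd 1 (t=4): FL=S FR=S RL=W RR=W
after cmd 2 (t=8): FL=W FR=W RL=W RR=W
after cmd 3 (t=17): FL=S FR=S RL=W RR=W
after cmd 4 (t=29): FL=S FR=S RL=W RR=W
after cmd 5 (t=40): FL=S FR=S RL=W RR=W


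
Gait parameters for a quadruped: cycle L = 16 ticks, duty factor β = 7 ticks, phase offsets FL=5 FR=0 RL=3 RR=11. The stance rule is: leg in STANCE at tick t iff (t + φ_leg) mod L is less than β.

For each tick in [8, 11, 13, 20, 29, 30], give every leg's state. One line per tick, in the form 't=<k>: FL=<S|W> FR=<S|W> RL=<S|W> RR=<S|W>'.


t=8: phase=(13,8,11,3) vs β=7 → FL=W FR=W RL=W RR=S
t=11: phase=(0,11,14,6) vs β=7 → FL=S FR=W RL=W RR=S
t=13: phase=(2,13,0,8) vs β=7 → FL=S FR=W RL=S RR=W
t=20: phase=(9,4,7,15) vs β=7 → FL=W FR=S RL=W RR=W
t=29: phase=(2,13,0,8) vs β=7 → FL=S FR=W RL=S RR=W
t=30: phase=(3,14,1,9) vs β=7 → FL=S FR=W RL=S RR=W

t=8: FL=W FR=W RL=W RR=S
t=11: FL=S FR=W RL=W RR=S
t=13: FL=S FR=W RL=S RR=W
t=20: FL=W FR=S RL=W RR=W
t=29: FL=S FR=W RL=S RR=W
t=30: FL=S FR=W RL=S RR=W


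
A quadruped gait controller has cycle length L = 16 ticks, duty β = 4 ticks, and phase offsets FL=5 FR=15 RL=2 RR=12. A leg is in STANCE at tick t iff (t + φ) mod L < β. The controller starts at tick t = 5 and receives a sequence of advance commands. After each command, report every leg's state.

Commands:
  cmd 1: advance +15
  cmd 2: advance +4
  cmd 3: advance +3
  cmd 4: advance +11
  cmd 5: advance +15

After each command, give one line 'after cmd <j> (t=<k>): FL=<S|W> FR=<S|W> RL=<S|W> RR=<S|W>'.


start t=5: FL=W FR=W RL=W RR=S
cmd 1: advance +15 → t=20, phase=(9,3,6,0) → FL=W FR=S RL=W RR=S
cmd 2: advance +4 → t=24, phase=(13,7,10,4) → FL=W FR=W RL=W RR=W
cmd 3: advance +3 → t=27, phase=(0,10,13,7) → FL=S FR=W RL=W RR=W
cmd 4: advance +11 → t=38, phase=(11,5,8,2) → FL=W FR=W RL=W RR=S
cmd 5: advance +15 → t=53, phase=(10,4,7,1) → FL=W FR=W RL=W RR=S

after cmd 1 (t=20): FL=W FR=S RL=W RR=S
after cmd 2 (t=24): FL=W FR=W RL=W RR=W
after cmd 3 (t=27): FL=S FR=W RL=W RR=W
after cmd 4 (t=38): FL=W FR=W RL=W RR=S
after cmd 5 (t=53): FL=W FR=W RL=W RR=S


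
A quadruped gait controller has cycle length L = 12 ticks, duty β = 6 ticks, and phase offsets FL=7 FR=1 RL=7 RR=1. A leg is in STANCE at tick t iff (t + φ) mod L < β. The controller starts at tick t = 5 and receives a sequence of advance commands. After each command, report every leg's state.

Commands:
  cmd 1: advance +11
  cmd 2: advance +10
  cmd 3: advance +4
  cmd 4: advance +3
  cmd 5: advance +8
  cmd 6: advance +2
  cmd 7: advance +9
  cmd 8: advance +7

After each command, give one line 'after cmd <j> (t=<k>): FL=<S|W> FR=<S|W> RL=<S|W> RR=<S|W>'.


after cmd 1 (t=16): FL=W FR=S RL=W RR=S
after cmd 2 (t=26): FL=W FR=S RL=W RR=S
after cmd 3 (t=30): FL=S FR=W RL=S RR=W
after cmd 4 (t=33): FL=S FR=W RL=S RR=W
after cmd 5 (t=41): FL=S FR=W RL=S RR=W
after cmd 6 (t=43): FL=S FR=W RL=S RR=W
after cmd 7 (t=52): FL=W FR=S RL=W RR=S
after cmd 8 (t=59): FL=W FR=S RL=W RR=S

start t=5: FL=S FR=W RL=S RR=W
cmd 1: advance +11 → t=16, phase=(11,5,11,5) → FL=W FR=S RL=W RR=S
cmd 2: advance +10 → t=26, phase=(9,3,9,3) → FL=W FR=S RL=W RR=S
cmd 3: advance +4 → t=30, phase=(1,7,1,7) → FL=S FR=W RL=S RR=W
cmd 4: advance +3 → t=33, phase=(4,10,4,10) → FL=S FR=W RL=S RR=W
cmd 5: advance +8 → t=41, phase=(0,6,0,6) → FL=S FR=W RL=S RR=W
cmd 6: advance +2 → t=43, phase=(2,8,2,8) → FL=S FR=W RL=S RR=W
cmd 7: advance +9 → t=52, phase=(11,5,11,5) → FL=W FR=S RL=W RR=S
cmd 8: advance +7 → t=59, phase=(6,0,6,0) → FL=W FR=S RL=W RR=S


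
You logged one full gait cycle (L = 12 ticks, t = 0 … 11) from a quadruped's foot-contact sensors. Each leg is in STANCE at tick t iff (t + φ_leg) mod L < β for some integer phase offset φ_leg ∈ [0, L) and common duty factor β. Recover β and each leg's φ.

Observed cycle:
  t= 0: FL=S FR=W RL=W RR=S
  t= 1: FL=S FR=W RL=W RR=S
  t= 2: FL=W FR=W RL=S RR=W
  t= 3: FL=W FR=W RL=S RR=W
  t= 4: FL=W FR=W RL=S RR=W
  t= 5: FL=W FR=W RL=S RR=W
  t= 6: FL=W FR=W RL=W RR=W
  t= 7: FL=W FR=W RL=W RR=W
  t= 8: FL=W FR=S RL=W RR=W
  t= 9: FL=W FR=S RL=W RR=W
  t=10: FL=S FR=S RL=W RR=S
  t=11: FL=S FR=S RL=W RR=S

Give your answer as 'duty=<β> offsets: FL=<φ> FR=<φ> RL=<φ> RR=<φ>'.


duty=4 offsets: FL=2 FR=4 RL=10 RR=2

duty β = stance ticks per leg = 4
FL: stance ticks = 4; W→S at t=10 → φ=2
FR: stance ticks = 4; W→S at t=8 → φ=4
RL: stance ticks = 4; W→S at t=2 → φ=10
RR: stance ticks = 4; W→S at t=10 → φ=2


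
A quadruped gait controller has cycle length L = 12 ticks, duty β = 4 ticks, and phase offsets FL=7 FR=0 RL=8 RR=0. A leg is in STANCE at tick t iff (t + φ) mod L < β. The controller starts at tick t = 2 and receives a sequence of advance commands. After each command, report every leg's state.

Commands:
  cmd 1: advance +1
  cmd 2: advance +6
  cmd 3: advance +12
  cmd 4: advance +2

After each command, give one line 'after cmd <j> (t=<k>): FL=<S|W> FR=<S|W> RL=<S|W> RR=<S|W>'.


start t=2: FL=W FR=S RL=W RR=S
cmd 1: advance +1 → t=3, phase=(10,3,11,3) → FL=W FR=S RL=W RR=S
cmd 2: advance +6 → t=9, phase=(4,9,5,9) → FL=W FR=W RL=W RR=W
cmd 3: advance +12 → t=21, phase=(4,9,5,9) → FL=W FR=W RL=W RR=W
cmd 4: advance +2 → t=23, phase=(6,11,7,11) → FL=W FR=W RL=W RR=W

after cmd 1 (t=3): FL=W FR=S RL=W RR=S
after cmd 2 (t=9): FL=W FR=W RL=W RR=W
after cmd 3 (t=21): FL=W FR=W RL=W RR=W
after cmd 4 (t=23): FL=W FR=W RL=W RR=W


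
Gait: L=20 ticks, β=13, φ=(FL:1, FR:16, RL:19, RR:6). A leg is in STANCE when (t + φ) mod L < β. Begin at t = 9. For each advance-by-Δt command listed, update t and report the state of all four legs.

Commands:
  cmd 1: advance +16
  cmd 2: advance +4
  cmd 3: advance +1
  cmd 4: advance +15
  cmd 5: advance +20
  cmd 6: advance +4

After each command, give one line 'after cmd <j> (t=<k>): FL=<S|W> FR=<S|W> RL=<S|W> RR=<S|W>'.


start t=9: FL=S FR=S RL=S RR=W
cmd 1: advance +16 → t=25, phase=(6,1,4,11) → FL=S FR=S RL=S RR=S
cmd 2: advance +4 → t=29, phase=(10,5,8,15) → FL=S FR=S RL=S RR=W
cmd 3: advance +1 → t=30, phase=(11,6,9,16) → FL=S FR=S RL=S RR=W
cmd 4: advance +15 → t=45, phase=(6,1,4,11) → FL=S FR=S RL=S RR=S
cmd 5: advance +20 → t=65, phase=(6,1,4,11) → FL=S FR=S RL=S RR=S
cmd 6: advance +4 → t=69, phase=(10,5,8,15) → FL=S FR=S RL=S RR=W

after cmd 1 (t=25): FL=S FR=S RL=S RR=S
after cmd 2 (t=29): FL=S FR=S RL=S RR=W
after cmd 3 (t=30): FL=S FR=S RL=S RR=W
after cmd 4 (t=45): FL=S FR=S RL=S RR=S
after cmd 5 (t=65): FL=S FR=S RL=S RR=S
after cmd 6 (t=69): FL=S FR=S RL=S RR=W


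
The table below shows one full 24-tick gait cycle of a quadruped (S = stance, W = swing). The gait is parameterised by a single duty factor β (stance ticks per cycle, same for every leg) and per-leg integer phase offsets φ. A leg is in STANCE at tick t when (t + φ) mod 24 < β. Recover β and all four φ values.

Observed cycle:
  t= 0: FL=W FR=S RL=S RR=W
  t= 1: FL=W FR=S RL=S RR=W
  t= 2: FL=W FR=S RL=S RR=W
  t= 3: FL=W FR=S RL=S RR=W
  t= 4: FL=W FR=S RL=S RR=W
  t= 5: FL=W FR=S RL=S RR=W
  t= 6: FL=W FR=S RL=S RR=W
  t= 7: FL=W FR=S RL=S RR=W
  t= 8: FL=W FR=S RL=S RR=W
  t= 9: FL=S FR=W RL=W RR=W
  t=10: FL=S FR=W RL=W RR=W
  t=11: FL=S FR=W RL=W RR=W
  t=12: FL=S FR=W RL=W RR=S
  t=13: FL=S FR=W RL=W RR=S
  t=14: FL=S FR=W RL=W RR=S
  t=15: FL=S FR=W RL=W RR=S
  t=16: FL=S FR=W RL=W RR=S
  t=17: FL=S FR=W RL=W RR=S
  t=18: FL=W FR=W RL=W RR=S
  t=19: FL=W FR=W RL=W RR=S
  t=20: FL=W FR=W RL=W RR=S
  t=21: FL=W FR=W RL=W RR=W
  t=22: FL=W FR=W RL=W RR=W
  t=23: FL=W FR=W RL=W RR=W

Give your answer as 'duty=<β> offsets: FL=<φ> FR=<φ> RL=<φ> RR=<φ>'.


duty β = stance ticks per leg = 9
FL: stance ticks = 9; W→S at t=9 → φ=15
FR: stance ticks = 9; W→S at t=0 → φ=0
RL: stance ticks = 9; W→S at t=0 → φ=0
RR: stance ticks = 9; W→S at t=12 → φ=12

duty=9 offsets: FL=15 FR=0 RL=0 RR=12


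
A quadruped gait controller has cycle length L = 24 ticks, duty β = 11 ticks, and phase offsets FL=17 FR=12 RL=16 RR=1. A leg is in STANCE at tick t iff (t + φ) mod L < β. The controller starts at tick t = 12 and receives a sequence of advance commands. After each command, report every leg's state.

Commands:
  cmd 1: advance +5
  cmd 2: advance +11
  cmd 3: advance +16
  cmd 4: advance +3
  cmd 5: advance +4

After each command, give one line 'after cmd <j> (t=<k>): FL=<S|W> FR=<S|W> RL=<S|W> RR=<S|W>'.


start t=12: FL=S FR=S RL=S RR=W
cmd 1: advance +5 → t=17, phase=(10,5,9,18) → FL=S FR=S RL=S RR=W
cmd 2: advance +11 → t=28, phase=(21,16,20,5) → FL=W FR=W RL=W RR=S
cmd 3: advance +16 → t=44, phase=(13,8,12,21) → FL=W FR=S RL=W RR=W
cmd 4: advance +3 → t=47, phase=(16,11,15,0) → FL=W FR=W RL=W RR=S
cmd 5: advance +4 → t=51, phase=(20,15,19,4) → FL=W FR=W RL=W RR=S

after cmd 1 (t=17): FL=S FR=S RL=S RR=W
after cmd 2 (t=28): FL=W FR=W RL=W RR=S
after cmd 3 (t=44): FL=W FR=S RL=W RR=W
after cmd 4 (t=47): FL=W FR=W RL=W RR=S
after cmd 5 (t=51): FL=W FR=W RL=W RR=S


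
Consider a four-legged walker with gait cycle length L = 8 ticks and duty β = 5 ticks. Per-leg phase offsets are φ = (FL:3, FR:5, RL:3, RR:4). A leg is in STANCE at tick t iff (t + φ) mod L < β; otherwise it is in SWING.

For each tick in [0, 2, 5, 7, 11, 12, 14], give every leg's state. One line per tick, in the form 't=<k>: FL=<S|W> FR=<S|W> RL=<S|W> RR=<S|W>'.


t=0: phase=(3,5,3,4) vs β=5 → FL=S FR=W RL=S RR=S
t=2: phase=(5,7,5,6) vs β=5 → FL=W FR=W RL=W RR=W
t=5: phase=(0,2,0,1) vs β=5 → FL=S FR=S RL=S RR=S
t=7: phase=(2,4,2,3) vs β=5 → FL=S FR=S RL=S RR=S
t=11: phase=(6,0,6,7) vs β=5 → FL=W FR=S RL=W RR=W
t=12: phase=(7,1,7,0) vs β=5 → FL=W FR=S RL=W RR=S
t=14: phase=(1,3,1,2) vs β=5 → FL=S FR=S RL=S RR=S

t=0: FL=S FR=W RL=S RR=S
t=2: FL=W FR=W RL=W RR=W
t=5: FL=S FR=S RL=S RR=S
t=7: FL=S FR=S RL=S RR=S
t=11: FL=W FR=S RL=W RR=W
t=12: FL=W FR=S RL=W RR=S
t=14: FL=S FR=S RL=S RR=S


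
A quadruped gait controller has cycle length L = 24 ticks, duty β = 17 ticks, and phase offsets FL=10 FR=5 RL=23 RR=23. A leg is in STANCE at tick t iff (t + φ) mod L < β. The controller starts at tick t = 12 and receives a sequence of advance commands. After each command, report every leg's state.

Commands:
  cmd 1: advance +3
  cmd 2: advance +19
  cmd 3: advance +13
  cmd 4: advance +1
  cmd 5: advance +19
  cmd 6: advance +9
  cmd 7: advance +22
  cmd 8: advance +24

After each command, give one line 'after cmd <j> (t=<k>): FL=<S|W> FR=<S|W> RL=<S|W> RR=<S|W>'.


start t=12: FL=W FR=W RL=S RR=S
cmd 1: advance +3 → t=15, phase=(1,20,14,14) → FL=S FR=W RL=S RR=S
cmd 2: advance +19 → t=34, phase=(20,15,9,9) → FL=W FR=S RL=S RR=S
cmd 3: advance +13 → t=47, phase=(9,4,22,22) → FL=S FR=S RL=W RR=W
cmd 4: advance +1 → t=48, phase=(10,5,23,23) → FL=S FR=S RL=W RR=W
cmd 5: advance +19 → t=67, phase=(5,0,18,18) → FL=S FR=S RL=W RR=W
cmd 6: advance +9 → t=76, phase=(14,9,3,3) → FL=S FR=S RL=S RR=S
cmd 7: advance +22 → t=98, phase=(12,7,1,1) → FL=S FR=S RL=S RR=S
cmd 8: advance +24 → t=122, phase=(12,7,1,1) → FL=S FR=S RL=S RR=S

after cmd 1 (t=15): FL=S FR=W RL=S RR=S
after cmd 2 (t=34): FL=W FR=S RL=S RR=S
after cmd 3 (t=47): FL=S FR=S RL=W RR=W
after cmd 4 (t=48): FL=S FR=S RL=W RR=W
after cmd 5 (t=67): FL=S FR=S RL=W RR=W
after cmd 6 (t=76): FL=S FR=S RL=S RR=S
after cmd 7 (t=98): FL=S FR=S RL=S RR=S
after cmd 8 (t=122): FL=S FR=S RL=S RR=S


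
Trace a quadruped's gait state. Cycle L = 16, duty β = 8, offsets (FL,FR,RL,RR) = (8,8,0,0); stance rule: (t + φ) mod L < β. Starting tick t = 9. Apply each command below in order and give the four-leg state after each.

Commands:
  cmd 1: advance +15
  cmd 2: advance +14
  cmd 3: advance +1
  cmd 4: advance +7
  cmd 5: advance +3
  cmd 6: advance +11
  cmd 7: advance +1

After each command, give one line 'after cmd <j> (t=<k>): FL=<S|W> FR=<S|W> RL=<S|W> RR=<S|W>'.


after cmd 1 (t=24): FL=S FR=S RL=W RR=W
after cmd 2 (t=38): FL=W FR=W RL=S RR=S
after cmd 3 (t=39): FL=W FR=W RL=S RR=S
after cmd 4 (t=46): FL=S FR=S RL=W RR=W
after cmd 5 (t=49): FL=W FR=W RL=S RR=S
after cmd 6 (t=60): FL=S FR=S RL=W RR=W
after cmd 7 (t=61): FL=S FR=S RL=W RR=W

start t=9: FL=S FR=S RL=W RR=W
cmd 1: advance +15 → t=24, phase=(0,0,8,8) → FL=S FR=S RL=W RR=W
cmd 2: advance +14 → t=38, phase=(14,14,6,6) → FL=W FR=W RL=S RR=S
cmd 3: advance +1 → t=39, phase=(15,15,7,7) → FL=W FR=W RL=S RR=S
cmd 4: advance +7 → t=46, phase=(6,6,14,14) → FL=S FR=S RL=W RR=W
cmd 5: advance +3 → t=49, phase=(9,9,1,1) → FL=W FR=W RL=S RR=S
cmd 6: advance +11 → t=60, phase=(4,4,12,12) → FL=S FR=S RL=W RR=W
cmd 7: advance +1 → t=61, phase=(5,5,13,13) → FL=S FR=S RL=W RR=W


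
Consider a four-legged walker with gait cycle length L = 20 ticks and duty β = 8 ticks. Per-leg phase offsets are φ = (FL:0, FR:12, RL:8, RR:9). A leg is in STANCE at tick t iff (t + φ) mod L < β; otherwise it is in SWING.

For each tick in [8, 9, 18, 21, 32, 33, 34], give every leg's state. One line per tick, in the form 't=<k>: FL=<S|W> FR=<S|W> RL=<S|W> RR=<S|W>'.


t=8: FL=W FR=S RL=W RR=W
t=9: FL=W FR=S RL=W RR=W
t=18: FL=W FR=W RL=S RR=S
t=21: FL=S FR=W RL=W RR=W
t=32: FL=W FR=S RL=S RR=S
t=33: FL=W FR=S RL=S RR=S
t=34: FL=W FR=S RL=S RR=S

t=8: phase=(8,0,16,17) vs β=8 → FL=W FR=S RL=W RR=W
t=9: phase=(9,1,17,18) vs β=8 → FL=W FR=S RL=W RR=W
t=18: phase=(18,10,6,7) vs β=8 → FL=W FR=W RL=S RR=S
t=21: phase=(1,13,9,10) vs β=8 → FL=S FR=W RL=W RR=W
t=32: phase=(12,4,0,1) vs β=8 → FL=W FR=S RL=S RR=S
t=33: phase=(13,5,1,2) vs β=8 → FL=W FR=S RL=S RR=S
t=34: phase=(14,6,2,3) vs β=8 → FL=W FR=S RL=S RR=S


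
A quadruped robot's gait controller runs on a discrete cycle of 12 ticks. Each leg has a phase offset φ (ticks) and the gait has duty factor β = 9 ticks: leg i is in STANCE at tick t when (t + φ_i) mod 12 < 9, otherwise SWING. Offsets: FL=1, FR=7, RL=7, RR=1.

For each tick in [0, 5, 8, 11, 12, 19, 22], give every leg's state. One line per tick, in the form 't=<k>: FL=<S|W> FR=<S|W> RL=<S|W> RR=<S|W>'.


t=0: FL=S FR=S RL=S RR=S
t=5: FL=S FR=S RL=S RR=S
t=8: FL=W FR=S RL=S RR=W
t=11: FL=S FR=S RL=S RR=S
t=12: FL=S FR=S RL=S RR=S
t=19: FL=S FR=S RL=S RR=S
t=22: FL=W FR=S RL=S RR=W

t=0: phase=(1,7,7,1) vs β=9 → FL=S FR=S RL=S RR=S
t=5: phase=(6,0,0,6) vs β=9 → FL=S FR=S RL=S RR=S
t=8: phase=(9,3,3,9) vs β=9 → FL=W FR=S RL=S RR=W
t=11: phase=(0,6,6,0) vs β=9 → FL=S FR=S RL=S RR=S
t=12: phase=(1,7,7,1) vs β=9 → FL=S FR=S RL=S RR=S
t=19: phase=(8,2,2,8) vs β=9 → FL=S FR=S RL=S RR=S
t=22: phase=(11,5,5,11) vs β=9 → FL=W FR=S RL=S RR=W


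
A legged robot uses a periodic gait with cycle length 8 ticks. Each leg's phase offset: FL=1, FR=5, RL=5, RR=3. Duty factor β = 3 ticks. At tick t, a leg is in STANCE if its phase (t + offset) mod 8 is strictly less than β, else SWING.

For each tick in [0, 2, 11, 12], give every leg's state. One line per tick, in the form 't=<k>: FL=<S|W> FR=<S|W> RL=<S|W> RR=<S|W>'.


t=0: phase=(1,5,5,3) vs β=3 → FL=S FR=W RL=W RR=W
t=2: phase=(3,7,7,5) vs β=3 → FL=W FR=W RL=W RR=W
t=11: phase=(4,0,0,6) vs β=3 → FL=W FR=S RL=S RR=W
t=12: phase=(5,1,1,7) vs β=3 → FL=W FR=S RL=S RR=W

t=0: FL=S FR=W RL=W RR=W
t=2: FL=W FR=W RL=W RR=W
t=11: FL=W FR=S RL=S RR=W
t=12: FL=W FR=S RL=S RR=W


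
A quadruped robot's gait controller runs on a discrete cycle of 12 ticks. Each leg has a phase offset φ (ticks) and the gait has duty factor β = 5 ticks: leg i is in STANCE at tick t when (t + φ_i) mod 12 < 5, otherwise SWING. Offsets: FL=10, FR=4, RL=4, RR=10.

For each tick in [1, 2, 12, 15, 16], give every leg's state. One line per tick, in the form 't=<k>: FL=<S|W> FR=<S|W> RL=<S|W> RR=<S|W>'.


t=1: phase=(11,5,5,11) vs β=5 → FL=W FR=W RL=W RR=W
t=2: phase=(0,6,6,0) vs β=5 → FL=S FR=W RL=W RR=S
t=12: phase=(10,4,4,10) vs β=5 → FL=W FR=S RL=S RR=W
t=15: phase=(1,7,7,1) vs β=5 → FL=S FR=W RL=W RR=S
t=16: phase=(2,8,8,2) vs β=5 → FL=S FR=W RL=W RR=S

t=1: FL=W FR=W RL=W RR=W
t=2: FL=S FR=W RL=W RR=S
t=12: FL=W FR=S RL=S RR=W
t=15: FL=S FR=W RL=W RR=S
t=16: FL=S FR=W RL=W RR=S


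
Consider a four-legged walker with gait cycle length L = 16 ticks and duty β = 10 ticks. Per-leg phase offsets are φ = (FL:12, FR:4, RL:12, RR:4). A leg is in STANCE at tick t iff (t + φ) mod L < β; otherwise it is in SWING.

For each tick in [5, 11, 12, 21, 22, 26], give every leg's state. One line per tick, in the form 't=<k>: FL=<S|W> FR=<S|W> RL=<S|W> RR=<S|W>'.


t=5: phase=(1,9,1,9) vs β=10 → FL=S FR=S RL=S RR=S
t=11: phase=(7,15,7,15) vs β=10 → FL=S FR=W RL=S RR=W
t=12: phase=(8,0,8,0) vs β=10 → FL=S FR=S RL=S RR=S
t=21: phase=(1,9,1,9) vs β=10 → FL=S FR=S RL=S RR=S
t=22: phase=(2,10,2,10) vs β=10 → FL=S FR=W RL=S RR=W
t=26: phase=(6,14,6,14) vs β=10 → FL=S FR=W RL=S RR=W

t=5: FL=S FR=S RL=S RR=S
t=11: FL=S FR=W RL=S RR=W
t=12: FL=S FR=S RL=S RR=S
t=21: FL=S FR=S RL=S RR=S
t=22: FL=S FR=W RL=S RR=W
t=26: FL=S FR=W RL=S RR=W


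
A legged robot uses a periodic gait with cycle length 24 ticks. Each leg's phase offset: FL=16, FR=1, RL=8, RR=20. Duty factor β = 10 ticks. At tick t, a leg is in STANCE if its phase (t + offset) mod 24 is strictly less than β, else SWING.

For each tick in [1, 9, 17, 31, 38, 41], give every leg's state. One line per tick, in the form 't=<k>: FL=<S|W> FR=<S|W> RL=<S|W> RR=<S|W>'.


t=1: FL=W FR=S RL=S RR=W
t=9: FL=S FR=W RL=W RR=S
t=17: FL=S FR=W RL=S RR=W
t=31: FL=W FR=S RL=W RR=S
t=38: FL=S FR=W RL=W RR=W
t=41: FL=S FR=W RL=S RR=W

t=1: phase=(17,2,9,21) vs β=10 → FL=W FR=S RL=S RR=W
t=9: phase=(1,10,17,5) vs β=10 → FL=S FR=W RL=W RR=S
t=17: phase=(9,18,1,13) vs β=10 → FL=S FR=W RL=S RR=W
t=31: phase=(23,8,15,3) vs β=10 → FL=W FR=S RL=W RR=S
t=38: phase=(6,15,22,10) vs β=10 → FL=S FR=W RL=W RR=W
t=41: phase=(9,18,1,13) vs β=10 → FL=S FR=W RL=S RR=W


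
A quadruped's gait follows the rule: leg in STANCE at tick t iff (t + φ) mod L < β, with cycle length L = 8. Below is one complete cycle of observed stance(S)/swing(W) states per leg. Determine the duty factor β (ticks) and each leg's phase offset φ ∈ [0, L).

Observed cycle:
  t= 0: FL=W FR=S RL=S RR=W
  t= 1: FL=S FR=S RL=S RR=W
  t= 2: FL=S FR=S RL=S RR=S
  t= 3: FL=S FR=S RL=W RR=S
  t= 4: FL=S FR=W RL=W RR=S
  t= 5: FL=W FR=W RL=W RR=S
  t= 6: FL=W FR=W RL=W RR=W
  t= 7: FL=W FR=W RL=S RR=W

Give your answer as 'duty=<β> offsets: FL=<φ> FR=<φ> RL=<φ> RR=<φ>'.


duty=4 offsets: FL=7 FR=0 RL=1 RR=6

duty β = stance ticks per leg = 4
FL: stance ticks = 4; W→S at t=1 → φ=7
FR: stance ticks = 4; W→S at t=0 → φ=0
RL: stance ticks = 4; W→S at t=7 → φ=1
RR: stance ticks = 4; W→S at t=2 → φ=6


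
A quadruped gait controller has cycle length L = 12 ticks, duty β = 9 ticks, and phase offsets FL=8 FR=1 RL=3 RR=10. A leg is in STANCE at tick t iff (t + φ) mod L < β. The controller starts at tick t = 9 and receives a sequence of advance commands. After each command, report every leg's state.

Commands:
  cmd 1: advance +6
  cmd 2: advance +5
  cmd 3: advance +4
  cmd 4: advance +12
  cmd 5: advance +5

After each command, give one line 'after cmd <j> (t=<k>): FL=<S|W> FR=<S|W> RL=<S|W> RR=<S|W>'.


start t=9: FL=S FR=W RL=S RR=S
cmd 1: advance +6 → t=15, phase=(11,4,6,1) → FL=W FR=S RL=S RR=S
cmd 2: advance +5 → t=20, phase=(4,9,11,6) → FL=S FR=W RL=W RR=S
cmd 3: advance +4 → t=24, phase=(8,1,3,10) → FL=S FR=S RL=S RR=W
cmd 4: advance +12 → t=36, phase=(8,1,3,10) → FL=S FR=S RL=S RR=W
cmd 5: advance +5 → t=41, phase=(1,6,8,3) → FL=S FR=S RL=S RR=S

after cmd 1 (t=15): FL=W FR=S RL=S RR=S
after cmd 2 (t=20): FL=S FR=W RL=W RR=S
after cmd 3 (t=24): FL=S FR=S RL=S RR=W
after cmd 4 (t=36): FL=S FR=S RL=S RR=W
after cmd 5 (t=41): FL=S FR=S RL=S RR=S


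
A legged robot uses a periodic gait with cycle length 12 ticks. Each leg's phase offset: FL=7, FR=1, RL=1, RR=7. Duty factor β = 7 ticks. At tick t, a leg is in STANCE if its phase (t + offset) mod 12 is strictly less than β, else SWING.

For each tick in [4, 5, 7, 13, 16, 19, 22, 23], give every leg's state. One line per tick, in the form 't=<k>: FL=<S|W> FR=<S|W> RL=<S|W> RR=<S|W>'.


t=4: phase=(11,5,5,11) vs β=7 → FL=W FR=S RL=S RR=W
t=5: phase=(0,6,6,0) vs β=7 → FL=S FR=S RL=S RR=S
t=7: phase=(2,8,8,2) vs β=7 → FL=S FR=W RL=W RR=S
t=13: phase=(8,2,2,8) vs β=7 → FL=W FR=S RL=S RR=W
t=16: phase=(11,5,5,11) vs β=7 → FL=W FR=S RL=S RR=W
t=19: phase=(2,8,8,2) vs β=7 → FL=S FR=W RL=W RR=S
t=22: phase=(5,11,11,5) vs β=7 → FL=S FR=W RL=W RR=S
t=23: phase=(6,0,0,6) vs β=7 → FL=S FR=S RL=S RR=S

t=4: FL=W FR=S RL=S RR=W
t=5: FL=S FR=S RL=S RR=S
t=7: FL=S FR=W RL=W RR=S
t=13: FL=W FR=S RL=S RR=W
t=16: FL=W FR=S RL=S RR=W
t=19: FL=S FR=W RL=W RR=S
t=22: FL=S FR=W RL=W RR=S
t=23: FL=S FR=S RL=S RR=S


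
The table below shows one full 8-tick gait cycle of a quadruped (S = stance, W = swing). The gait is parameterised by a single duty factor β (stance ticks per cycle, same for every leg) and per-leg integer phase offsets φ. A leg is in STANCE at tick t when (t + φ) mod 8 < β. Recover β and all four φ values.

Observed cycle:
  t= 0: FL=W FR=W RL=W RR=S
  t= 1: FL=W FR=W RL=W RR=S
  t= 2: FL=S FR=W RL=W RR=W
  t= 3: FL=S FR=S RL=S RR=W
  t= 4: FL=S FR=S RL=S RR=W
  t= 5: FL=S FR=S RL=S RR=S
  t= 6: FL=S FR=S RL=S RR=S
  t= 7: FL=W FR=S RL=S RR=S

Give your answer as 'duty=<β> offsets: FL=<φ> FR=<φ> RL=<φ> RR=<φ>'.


duty β = stance ticks per leg = 5
FL: stance ticks = 5; W→S at t=2 → φ=6
FR: stance ticks = 5; W→S at t=3 → φ=5
RL: stance ticks = 5; W→S at t=3 → φ=5
RR: stance ticks = 5; W→S at t=5 → φ=3

duty=5 offsets: FL=6 FR=5 RL=5 RR=3


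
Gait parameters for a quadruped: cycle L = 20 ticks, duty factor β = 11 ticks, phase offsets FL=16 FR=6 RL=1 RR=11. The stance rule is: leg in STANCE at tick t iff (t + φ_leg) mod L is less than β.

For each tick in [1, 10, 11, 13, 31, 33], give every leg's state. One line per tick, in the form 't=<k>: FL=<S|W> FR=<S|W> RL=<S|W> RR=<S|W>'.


t=1: FL=W FR=S RL=S RR=W
t=10: FL=S FR=W RL=W RR=S
t=11: FL=S FR=W RL=W RR=S
t=13: FL=S FR=W RL=W RR=S
t=31: FL=S FR=W RL=W RR=S
t=33: FL=S FR=W RL=W RR=S

t=1: phase=(17,7,2,12) vs β=11 → FL=W FR=S RL=S RR=W
t=10: phase=(6,16,11,1) vs β=11 → FL=S FR=W RL=W RR=S
t=11: phase=(7,17,12,2) vs β=11 → FL=S FR=W RL=W RR=S
t=13: phase=(9,19,14,4) vs β=11 → FL=S FR=W RL=W RR=S
t=31: phase=(7,17,12,2) vs β=11 → FL=S FR=W RL=W RR=S
t=33: phase=(9,19,14,4) vs β=11 → FL=S FR=W RL=W RR=S


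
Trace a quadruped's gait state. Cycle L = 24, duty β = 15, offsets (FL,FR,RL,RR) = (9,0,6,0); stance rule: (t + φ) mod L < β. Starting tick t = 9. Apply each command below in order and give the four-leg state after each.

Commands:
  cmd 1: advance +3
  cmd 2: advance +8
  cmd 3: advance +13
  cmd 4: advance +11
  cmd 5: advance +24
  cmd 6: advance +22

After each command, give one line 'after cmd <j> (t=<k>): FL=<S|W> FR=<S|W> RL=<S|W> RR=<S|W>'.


start t=9: FL=W FR=S RL=W RR=S
cmd 1: advance +3 → t=12, phase=(21,12,18,12) → FL=W FR=S RL=W RR=S
cmd 2: advance +8 → t=20, phase=(5,20,2,20) → FL=S FR=W RL=S RR=W
cmd 3: advance +13 → t=33, phase=(18,9,15,9) → FL=W FR=S RL=W RR=S
cmd 4: advance +11 → t=44, phase=(5,20,2,20) → FL=S FR=W RL=S RR=W
cmd 5: advance +24 → t=68, phase=(5,20,2,20) → FL=S FR=W RL=S RR=W
cmd 6: advance +22 → t=90, phase=(3,18,0,18) → FL=S FR=W RL=S RR=W

after cmd 1 (t=12): FL=W FR=S RL=W RR=S
after cmd 2 (t=20): FL=S FR=W RL=S RR=W
after cmd 3 (t=33): FL=W FR=S RL=W RR=S
after cmd 4 (t=44): FL=S FR=W RL=S RR=W
after cmd 5 (t=68): FL=S FR=W RL=S RR=W
after cmd 6 (t=90): FL=S FR=W RL=S RR=W


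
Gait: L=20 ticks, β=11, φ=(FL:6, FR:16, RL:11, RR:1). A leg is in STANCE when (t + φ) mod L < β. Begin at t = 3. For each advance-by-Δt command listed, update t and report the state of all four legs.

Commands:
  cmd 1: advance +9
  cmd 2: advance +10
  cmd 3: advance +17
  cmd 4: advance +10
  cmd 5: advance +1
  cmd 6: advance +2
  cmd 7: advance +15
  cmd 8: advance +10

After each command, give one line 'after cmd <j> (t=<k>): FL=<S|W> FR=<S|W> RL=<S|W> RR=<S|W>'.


after cmd 1 (t=12): FL=W FR=S RL=S RR=W
after cmd 2 (t=22): FL=S FR=W RL=W RR=S
after cmd 3 (t=39): FL=S FR=W RL=S RR=S
after cmd 4 (t=49): FL=W FR=S RL=S RR=S
after cmd 5 (t=50): FL=W FR=S RL=S RR=W
after cmd 6 (t=52): FL=W FR=S RL=S RR=W
after cmd 7 (t=67): FL=W FR=S RL=W RR=S
after cmd 8 (t=77): FL=S FR=W RL=S RR=W

start t=3: FL=S FR=W RL=W RR=S
cmd 1: advance +9 → t=12, phase=(18,8,3,13) → FL=W FR=S RL=S RR=W
cmd 2: advance +10 → t=22, phase=(8,18,13,3) → FL=S FR=W RL=W RR=S
cmd 3: advance +17 → t=39, phase=(5,15,10,0) → FL=S FR=W RL=S RR=S
cmd 4: advance +10 → t=49, phase=(15,5,0,10) → FL=W FR=S RL=S RR=S
cmd 5: advance +1 → t=50, phase=(16,6,1,11) → FL=W FR=S RL=S RR=W
cmd 6: advance +2 → t=52, phase=(18,8,3,13) → FL=W FR=S RL=S RR=W
cmd 7: advance +15 → t=67, phase=(13,3,18,8) → FL=W FR=S RL=W RR=S
cmd 8: advance +10 → t=77, phase=(3,13,8,18) → FL=S FR=W RL=S RR=W


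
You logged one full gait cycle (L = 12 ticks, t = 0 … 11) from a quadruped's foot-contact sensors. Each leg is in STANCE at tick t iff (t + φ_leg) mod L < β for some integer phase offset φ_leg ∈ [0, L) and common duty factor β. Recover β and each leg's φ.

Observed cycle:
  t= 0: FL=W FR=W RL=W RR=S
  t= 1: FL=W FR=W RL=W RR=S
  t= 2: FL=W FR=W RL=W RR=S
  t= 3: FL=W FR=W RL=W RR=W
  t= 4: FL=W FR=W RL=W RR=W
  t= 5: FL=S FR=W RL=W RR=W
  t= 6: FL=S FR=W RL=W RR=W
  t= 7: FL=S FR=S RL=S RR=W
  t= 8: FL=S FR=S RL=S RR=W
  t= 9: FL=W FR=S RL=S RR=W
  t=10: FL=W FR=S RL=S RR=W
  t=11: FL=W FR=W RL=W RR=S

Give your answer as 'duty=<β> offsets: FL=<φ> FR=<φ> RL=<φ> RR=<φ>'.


duty β = stance ticks per leg = 4
FL: stance ticks = 4; W→S at t=5 → φ=7
FR: stance ticks = 4; W→S at t=7 → φ=5
RL: stance ticks = 4; W→S at t=7 → φ=5
RR: stance ticks = 4; W→S at t=11 → φ=1

duty=4 offsets: FL=7 FR=5 RL=5 RR=1


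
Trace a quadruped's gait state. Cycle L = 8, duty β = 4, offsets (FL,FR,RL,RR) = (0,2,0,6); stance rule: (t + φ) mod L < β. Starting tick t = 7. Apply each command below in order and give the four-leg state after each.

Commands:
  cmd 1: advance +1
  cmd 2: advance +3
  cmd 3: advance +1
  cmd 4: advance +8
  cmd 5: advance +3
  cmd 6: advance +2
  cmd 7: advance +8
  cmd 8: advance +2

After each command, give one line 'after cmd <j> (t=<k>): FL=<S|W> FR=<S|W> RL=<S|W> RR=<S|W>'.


after cmd 1 (t=8): FL=S FR=S RL=S RR=W
after cmd 2 (t=11): FL=S FR=W RL=S RR=S
after cmd 3 (t=12): FL=W FR=W RL=W RR=S
after cmd 4 (t=20): FL=W FR=W RL=W RR=S
after cmd 5 (t=23): FL=W FR=S RL=W RR=W
after cmd 6 (t=25): FL=S FR=S RL=S RR=W
after cmd 7 (t=33): FL=S FR=S RL=S RR=W
after cmd 8 (t=35): FL=S FR=W RL=S RR=S

start t=7: FL=W FR=S RL=W RR=W
cmd 1: advance +1 → t=8, phase=(0,2,0,6) → FL=S FR=S RL=S RR=W
cmd 2: advance +3 → t=11, phase=(3,5,3,1) → FL=S FR=W RL=S RR=S
cmd 3: advance +1 → t=12, phase=(4,6,4,2) → FL=W FR=W RL=W RR=S
cmd 4: advance +8 → t=20, phase=(4,6,4,2) → FL=W FR=W RL=W RR=S
cmd 5: advance +3 → t=23, phase=(7,1,7,5) → FL=W FR=S RL=W RR=W
cmd 6: advance +2 → t=25, phase=(1,3,1,7) → FL=S FR=S RL=S RR=W
cmd 7: advance +8 → t=33, phase=(1,3,1,7) → FL=S FR=S RL=S RR=W
cmd 8: advance +2 → t=35, phase=(3,5,3,1) → FL=S FR=W RL=S RR=S


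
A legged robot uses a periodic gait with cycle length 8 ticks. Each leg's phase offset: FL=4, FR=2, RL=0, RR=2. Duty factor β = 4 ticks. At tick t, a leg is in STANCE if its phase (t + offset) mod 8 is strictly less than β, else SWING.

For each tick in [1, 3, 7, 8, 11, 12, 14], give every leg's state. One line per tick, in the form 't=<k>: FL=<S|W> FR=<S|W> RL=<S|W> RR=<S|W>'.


t=1: phase=(5,3,1,3) vs β=4 → FL=W FR=S RL=S RR=S
t=3: phase=(7,5,3,5) vs β=4 → FL=W FR=W RL=S RR=W
t=7: phase=(3,1,7,1) vs β=4 → FL=S FR=S RL=W RR=S
t=8: phase=(4,2,0,2) vs β=4 → FL=W FR=S RL=S RR=S
t=11: phase=(7,5,3,5) vs β=4 → FL=W FR=W RL=S RR=W
t=12: phase=(0,6,4,6) vs β=4 → FL=S FR=W RL=W RR=W
t=14: phase=(2,0,6,0) vs β=4 → FL=S FR=S RL=W RR=S

t=1: FL=W FR=S RL=S RR=S
t=3: FL=W FR=W RL=S RR=W
t=7: FL=S FR=S RL=W RR=S
t=8: FL=W FR=S RL=S RR=S
t=11: FL=W FR=W RL=S RR=W
t=12: FL=S FR=W RL=W RR=W
t=14: FL=S FR=S RL=W RR=S


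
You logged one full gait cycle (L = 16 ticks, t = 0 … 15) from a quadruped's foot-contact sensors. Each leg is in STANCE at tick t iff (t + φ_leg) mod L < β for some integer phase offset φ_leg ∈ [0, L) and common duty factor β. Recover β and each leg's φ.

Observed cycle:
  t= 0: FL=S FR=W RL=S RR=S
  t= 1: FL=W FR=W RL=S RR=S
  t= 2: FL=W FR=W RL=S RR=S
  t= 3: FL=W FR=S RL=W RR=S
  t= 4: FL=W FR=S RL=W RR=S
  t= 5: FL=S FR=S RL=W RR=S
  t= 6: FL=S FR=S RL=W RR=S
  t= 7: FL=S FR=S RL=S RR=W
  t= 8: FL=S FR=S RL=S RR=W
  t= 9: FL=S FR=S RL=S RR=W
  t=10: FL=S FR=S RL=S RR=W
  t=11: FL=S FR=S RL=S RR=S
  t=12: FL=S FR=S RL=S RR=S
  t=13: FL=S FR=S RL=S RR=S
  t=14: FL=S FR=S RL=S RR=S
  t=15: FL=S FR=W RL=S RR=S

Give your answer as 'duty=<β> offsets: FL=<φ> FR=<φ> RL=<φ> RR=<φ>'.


duty=12 offsets: FL=11 FR=13 RL=9 RR=5

duty β = stance ticks per leg = 12
FL: stance ticks = 12; W→S at t=5 → φ=11
FR: stance ticks = 12; W→S at t=3 → φ=13
RL: stance ticks = 12; W→S at t=7 → φ=9
RR: stance ticks = 12; W→S at t=11 → φ=5


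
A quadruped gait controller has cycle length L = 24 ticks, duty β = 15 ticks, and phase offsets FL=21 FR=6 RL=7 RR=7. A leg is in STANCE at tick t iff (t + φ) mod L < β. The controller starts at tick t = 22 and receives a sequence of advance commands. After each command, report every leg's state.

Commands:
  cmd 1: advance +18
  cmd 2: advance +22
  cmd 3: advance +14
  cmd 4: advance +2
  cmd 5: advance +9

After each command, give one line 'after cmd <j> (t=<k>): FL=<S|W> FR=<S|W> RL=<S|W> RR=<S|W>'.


start t=22: FL=W FR=S RL=S RR=S
cmd 1: advance +18 → t=40, phase=(13,22,23,23) → FL=S FR=W RL=W RR=W
cmd 2: advance +22 → t=62, phase=(11,20,21,21) → FL=S FR=W RL=W RR=W
cmd 3: advance +14 → t=76, phase=(1,10,11,11) → FL=S FR=S RL=S RR=S
cmd 4: advance +2 → t=78, phase=(3,12,13,13) → FL=S FR=S RL=S RR=S
cmd 5: advance +9 → t=87, phase=(12,21,22,22) → FL=S FR=W RL=W RR=W

after cmd 1 (t=40): FL=S FR=W RL=W RR=W
after cmd 2 (t=62): FL=S FR=W RL=W RR=W
after cmd 3 (t=76): FL=S FR=S RL=S RR=S
after cmd 4 (t=78): FL=S FR=S RL=S RR=S
after cmd 5 (t=87): FL=S FR=W RL=W RR=W


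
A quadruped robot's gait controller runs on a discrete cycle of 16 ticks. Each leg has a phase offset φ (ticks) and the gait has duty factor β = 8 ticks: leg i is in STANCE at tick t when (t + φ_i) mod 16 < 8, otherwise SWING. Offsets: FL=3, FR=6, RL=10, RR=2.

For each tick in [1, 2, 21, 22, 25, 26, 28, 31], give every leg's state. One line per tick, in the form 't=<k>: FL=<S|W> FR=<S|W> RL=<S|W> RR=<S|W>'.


t=1: phase=(4,7,11,3) vs β=8 → FL=S FR=S RL=W RR=S
t=2: phase=(5,8,12,4) vs β=8 → FL=S FR=W RL=W RR=S
t=21: phase=(8,11,15,7) vs β=8 → FL=W FR=W RL=W RR=S
t=22: phase=(9,12,0,8) vs β=8 → FL=W FR=W RL=S RR=W
t=25: phase=(12,15,3,11) vs β=8 → FL=W FR=W RL=S RR=W
t=26: phase=(13,0,4,12) vs β=8 → FL=W FR=S RL=S RR=W
t=28: phase=(15,2,6,14) vs β=8 → FL=W FR=S RL=S RR=W
t=31: phase=(2,5,9,1) vs β=8 → FL=S FR=S RL=W RR=S

t=1: FL=S FR=S RL=W RR=S
t=2: FL=S FR=W RL=W RR=S
t=21: FL=W FR=W RL=W RR=S
t=22: FL=W FR=W RL=S RR=W
t=25: FL=W FR=W RL=S RR=W
t=26: FL=W FR=S RL=S RR=W
t=28: FL=W FR=S RL=S RR=W
t=31: FL=S FR=S RL=W RR=S


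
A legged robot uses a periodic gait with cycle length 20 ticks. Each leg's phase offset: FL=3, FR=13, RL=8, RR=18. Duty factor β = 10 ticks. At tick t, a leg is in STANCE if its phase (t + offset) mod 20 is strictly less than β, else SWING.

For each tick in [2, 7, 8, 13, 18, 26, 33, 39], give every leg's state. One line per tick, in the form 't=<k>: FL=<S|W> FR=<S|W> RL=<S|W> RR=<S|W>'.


t=2: phase=(5,15,10,0) vs β=10 → FL=S FR=W RL=W RR=S
t=7: phase=(10,0,15,5) vs β=10 → FL=W FR=S RL=W RR=S
t=8: phase=(11,1,16,6) vs β=10 → FL=W FR=S RL=W RR=S
t=13: phase=(16,6,1,11) vs β=10 → FL=W FR=S RL=S RR=W
t=18: phase=(1,11,6,16) vs β=10 → FL=S FR=W RL=S RR=W
t=26: phase=(9,19,14,4) vs β=10 → FL=S FR=W RL=W RR=S
t=33: phase=(16,6,1,11) vs β=10 → FL=W FR=S RL=S RR=W
t=39: phase=(2,12,7,17) vs β=10 → FL=S FR=W RL=S RR=W

t=2: FL=S FR=W RL=W RR=S
t=7: FL=W FR=S RL=W RR=S
t=8: FL=W FR=S RL=W RR=S
t=13: FL=W FR=S RL=S RR=W
t=18: FL=S FR=W RL=S RR=W
t=26: FL=S FR=W RL=W RR=S
t=33: FL=W FR=S RL=S RR=W
t=39: FL=S FR=W RL=S RR=W


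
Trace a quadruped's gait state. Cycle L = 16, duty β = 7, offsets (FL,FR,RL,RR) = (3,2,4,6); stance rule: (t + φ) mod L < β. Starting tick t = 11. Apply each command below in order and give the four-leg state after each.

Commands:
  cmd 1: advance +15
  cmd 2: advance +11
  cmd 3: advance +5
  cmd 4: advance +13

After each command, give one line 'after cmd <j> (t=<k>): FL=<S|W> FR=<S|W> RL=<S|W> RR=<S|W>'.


start t=11: FL=W FR=W RL=W RR=S
cmd 1: advance +15 → t=26, phase=(13,12,14,0) → FL=W FR=W RL=W RR=S
cmd 2: advance +11 → t=37, phase=(8,7,9,11) → FL=W FR=W RL=W RR=W
cmd 3: advance +5 → t=42, phase=(13,12,14,0) → FL=W FR=W RL=W RR=S
cmd 4: advance +13 → t=55, phase=(10,9,11,13) → FL=W FR=W RL=W RR=W

after cmd 1 (t=26): FL=W FR=W RL=W RR=S
after cmd 2 (t=37): FL=W FR=W RL=W RR=W
after cmd 3 (t=42): FL=W FR=W RL=W RR=S
after cmd 4 (t=55): FL=W FR=W RL=W RR=W


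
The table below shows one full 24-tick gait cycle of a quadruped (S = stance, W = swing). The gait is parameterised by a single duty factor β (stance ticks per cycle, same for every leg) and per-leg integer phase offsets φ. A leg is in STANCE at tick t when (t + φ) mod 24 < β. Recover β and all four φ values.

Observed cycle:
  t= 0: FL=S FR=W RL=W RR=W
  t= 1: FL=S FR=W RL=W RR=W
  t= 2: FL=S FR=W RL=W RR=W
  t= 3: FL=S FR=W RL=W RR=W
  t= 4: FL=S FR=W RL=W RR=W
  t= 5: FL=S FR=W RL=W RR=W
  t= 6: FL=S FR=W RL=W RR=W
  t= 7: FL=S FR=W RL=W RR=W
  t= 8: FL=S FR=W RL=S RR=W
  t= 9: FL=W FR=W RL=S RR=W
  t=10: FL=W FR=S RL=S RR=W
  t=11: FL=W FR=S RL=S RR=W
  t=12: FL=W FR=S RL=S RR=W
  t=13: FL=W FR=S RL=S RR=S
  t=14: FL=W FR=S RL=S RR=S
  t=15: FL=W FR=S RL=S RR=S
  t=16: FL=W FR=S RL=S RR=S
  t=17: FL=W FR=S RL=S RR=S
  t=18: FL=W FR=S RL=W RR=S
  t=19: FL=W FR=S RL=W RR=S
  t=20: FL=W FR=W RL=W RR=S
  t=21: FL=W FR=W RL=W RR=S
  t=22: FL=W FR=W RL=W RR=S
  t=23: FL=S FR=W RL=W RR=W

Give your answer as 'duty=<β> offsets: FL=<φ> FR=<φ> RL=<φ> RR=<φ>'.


duty β = stance ticks per leg = 10
FL: stance ticks = 10; W→S at t=23 → φ=1
FR: stance ticks = 10; W→S at t=10 → φ=14
RL: stance ticks = 10; W→S at t=8 → φ=16
RR: stance ticks = 10; W→S at t=13 → φ=11

duty=10 offsets: FL=1 FR=14 RL=16 RR=11
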